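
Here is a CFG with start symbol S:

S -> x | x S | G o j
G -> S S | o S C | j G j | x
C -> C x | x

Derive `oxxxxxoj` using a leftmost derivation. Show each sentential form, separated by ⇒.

S⇒Goj⇒oSCoj⇒oxSCoj⇒oxxCoj⇒oxxCxoj⇒oxxCxxoj⇒oxxxxxoj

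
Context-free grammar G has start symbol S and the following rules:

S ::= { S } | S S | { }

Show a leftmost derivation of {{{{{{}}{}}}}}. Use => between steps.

S => {S} => {{S}} => {{{S}}} => {{{{S}}}} => {{{{SS}}}} => {{{{{S}S}}}} => {{{{{{}}S}}}} => {{{{{{}}{}}}}}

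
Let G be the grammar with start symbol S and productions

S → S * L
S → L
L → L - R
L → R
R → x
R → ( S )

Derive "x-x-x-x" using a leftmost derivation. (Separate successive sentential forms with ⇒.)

S⇒L⇒L-R⇒L-R-R⇒L-R-R-R⇒R-R-R-R⇒x-R-R-R⇒x-x-R-R⇒x-x-x-R⇒x-x-x-x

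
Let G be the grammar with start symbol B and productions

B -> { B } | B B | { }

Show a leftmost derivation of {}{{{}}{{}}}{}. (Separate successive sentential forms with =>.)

B => BB   [B -> B B]
BB => BBB   [B -> B B]
BBB => {}BB   [B -> { }]
{}BB => {}{B}B   [B -> { B }]
{}{B}B => {}{BB}B   [B -> B B]
{}{BB}B => {}{{B}B}B   [B -> { B }]
{}{{B}B}B => {}{{{}}B}B   [B -> { }]
{}{{{}}B}B => {}{{{}}{B}}B   [B -> { B }]
{}{{{}}{B}}B => {}{{{}}{{}}}B   [B -> { }]
{}{{{}}{{}}}B => {}{{{}}{{}}}{}   [B -> { }]

B=>BB=>BBB=>{}BB=>{}{B}B=>{}{BB}B=>{}{{B}B}B=>{}{{{}}B}B=>{}{{{}}{B}}B=>{}{{{}}{{}}}B=>{}{{{}}{{}}}{}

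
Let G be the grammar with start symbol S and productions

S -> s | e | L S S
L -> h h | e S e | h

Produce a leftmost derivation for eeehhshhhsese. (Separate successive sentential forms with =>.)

S=>LSS=>eSeSS=>eeeSS=>eeeLSSS=>eeehhSSS=>eeehhsSS=>eeehhsLSSS=>eeehhshhSSS=>eeehhshhLSSSS=>eeehhshhhSSSS=>eeehhshhhsSSS=>eeehhshhhseSS=>eeehhshhhsesS=>eeehhshhhsese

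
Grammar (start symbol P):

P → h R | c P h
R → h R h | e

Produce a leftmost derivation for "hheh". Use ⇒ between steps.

P⇒hR⇒hhRh⇒hheh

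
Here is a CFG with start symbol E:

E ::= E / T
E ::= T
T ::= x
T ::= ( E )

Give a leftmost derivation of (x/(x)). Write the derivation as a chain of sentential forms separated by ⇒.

E ⇒ T   [E ::= T]
T ⇒ (E)   [T ::= ( E )]
(E) ⇒ (E/T)   [E ::= E / T]
(E/T) ⇒ (T/T)   [E ::= T]
(T/T) ⇒ (x/T)   [T ::= x]
(x/T) ⇒ (x/(E))   [T ::= ( E )]
(x/(E)) ⇒ (x/(T))   [E ::= T]
(x/(T)) ⇒ (x/(x))   [T ::= x]

E ⇒ T ⇒ (E) ⇒ (E/T) ⇒ (T/T) ⇒ (x/T) ⇒ (x/(E)) ⇒ (x/(T)) ⇒ (x/(x))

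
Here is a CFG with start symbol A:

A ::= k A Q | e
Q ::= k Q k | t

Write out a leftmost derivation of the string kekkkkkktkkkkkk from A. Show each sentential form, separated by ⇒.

A ⇒ kAQ   [A ::= k A Q]
kAQ ⇒ keQ   [A ::= e]
keQ ⇒ kekQk   [Q ::= k Q k]
kekQk ⇒ kekkQkk   [Q ::= k Q k]
kekkQkk ⇒ kekkkQkkk   [Q ::= k Q k]
kekkkQkkk ⇒ kekkkkQkkkk   [Q ::= k Q k]
kekkkkQkkkk ⇒ kekkkkkQkkkkk   [Q ::= k Q k]
kekkkkkQkkkkk ⇒ kekkkkkkQkkkkkk   [Q ::= k Q k]
kekkkkkkQkkkkkk ⇒ kekkkkkktkkkkkk   [Q ::= t]

A⇒kAQ⇒keQ⇒kekQk⇒kekkQkk⇒kekkkQkkk⇒kekkkkQkkkk⇒kekkkkkQkkkkk⇒kekkkkkkQkkkkkk⇒kekkkkkktkkkkkk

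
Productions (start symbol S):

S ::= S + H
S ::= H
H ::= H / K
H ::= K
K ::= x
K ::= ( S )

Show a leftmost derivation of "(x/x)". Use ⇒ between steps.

S⇒H⇒K⇒(S)⇒(H)⇒(H/K)⇒(K/K)⇒(x/K)⇒(x/x)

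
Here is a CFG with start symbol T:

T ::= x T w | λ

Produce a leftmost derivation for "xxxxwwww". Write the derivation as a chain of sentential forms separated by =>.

T => xTw => xxTww => xxxTwww => xxxxTwwww => xxxxwwww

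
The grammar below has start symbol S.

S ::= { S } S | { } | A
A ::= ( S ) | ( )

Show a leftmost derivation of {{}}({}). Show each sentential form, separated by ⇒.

S ⇒ {S}S   [S ::= { S } S]
{S}S ⇒ {{}}S   [S ::= { }]
{{}}S ⇒ {{}}A   [S ::= A]
{{}}A ⇒ {{}}(S)   [A ::= ( S )]
{{}}(S) ⇒ {{}}({})   [S ::= { }]

S⇒{S}S⇒{{}}S⇒{{}}A⇒{{}}(S)⇒{{}}({})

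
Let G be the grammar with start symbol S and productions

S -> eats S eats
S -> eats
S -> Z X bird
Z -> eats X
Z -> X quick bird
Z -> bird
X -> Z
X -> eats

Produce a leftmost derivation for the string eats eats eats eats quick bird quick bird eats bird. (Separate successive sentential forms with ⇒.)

S ⇒ Z X bird ⇒ eats X X bird ⇒ eats Z X bird ⇒ eats X quick bird X bird ⇒ eats Z quick bird X bird ⇒ eats X quick bird quick bird X bird ⇒ eats Z quick bird quick bird X bird ⇒ eats eats X quick bird quick bird X bird ⇒ eats eats Z quick bird quick bird X bird ⇒ eats eats eats X quick bird quick bird X bird ⇒ eats eats eats eats quick bird quick bird X bird ⇒ eats eats eats eats quick bird quick bird eats bird

S ⇒ Z X bird   [S -> Z X bird]
Z X bird ⇒ eats X X bird   [Z -> eats X]
eats X X bird ⇒ eats Z X bird   [X -> Z]
eats Z X bird ⇒ eats X quick bird X bird   [Z -> X quick bird]
eats X quick bird X bird ⇒ eats Z quick bird X bird   [X -> Z]
eats Z quick bird X bird ⇒ eats X quick bird quick bird X bird   [Z -> X quick bird]
eats X quick bird quick bird X bird ⇒ eats Z quick bird quick bird X bird   [X -> Z]
eats Z quick bird quick bird X bird ⇒ eats eats X quick bird quick bird X bird   [Z -> eats X]
eats eats X quick bird quick bird X bird ⇒ eats eats Z quick bird quick bird X bird   [X -> Z]
eats eats Z quick bird quick bird X bird ⇒ eats eats eats X quick bird quick bird X bird   [Z -> eats X]
eats eats eats X quick bird quick bird X bird ⇒ eats eats eats eats quick bird quick bird X bird   [X -> eats]
eats eats eats eats quick bird quick bird X bird ⇒ eats eats eats eats quick bird quick bird eats bird   [X -> eats]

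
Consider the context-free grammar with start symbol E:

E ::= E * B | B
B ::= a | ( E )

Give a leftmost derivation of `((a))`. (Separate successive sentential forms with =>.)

E => B => (E) => (B) => ((E)) => ((B)) => ((a))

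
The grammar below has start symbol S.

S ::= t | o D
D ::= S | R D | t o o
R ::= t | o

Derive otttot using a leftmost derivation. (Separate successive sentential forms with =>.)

S => oD => oRD => otD => otRD => ottD => ottRD => otttD => otttRD => otttoD => otttoS => otttot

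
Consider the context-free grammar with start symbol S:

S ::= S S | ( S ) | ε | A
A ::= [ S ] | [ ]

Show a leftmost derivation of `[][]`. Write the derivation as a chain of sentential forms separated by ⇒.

S ⇒ SS   [S ::= S S]
SS ⇒ AS   [S ::= A]
AS ⇒ []S   [A ::= [ ]]
[]S ⇒ []SS   [S ::= S S]
[]SS ⇒ []SSS   [S ::= S S]
[]SSS ⇒ []ASS   [S ::= A]
[]ASS ⇒ [][S]SS   [A ::= [ S ]]
[][S]SS ⇒ [][]SS   [S ::= ε]
[][]SS ⇒ [][]S   [S ::= ε]
[][]S ⇒ [][]   [S ::= ε]

S ⇒ SS ⇒ AS ⇒ []S ⇒ []SS ⇒ []SSS ⇒ []ASS ⇒ [][S]SS ⇒ [][]SS ⇒ [][]S ⇒ [][]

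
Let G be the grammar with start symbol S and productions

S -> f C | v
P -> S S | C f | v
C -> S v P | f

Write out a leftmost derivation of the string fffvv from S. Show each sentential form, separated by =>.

S => fC   [S -> f C]
fC => fSvP   [C -> S v P]
fSvP => ffCvP   [S -> f C]
ffCvP => fffvP   [C -> f]
fffvP => fffvv   [P -> v]

S => fC => fSvP => ffCvP => fffvP => fffvv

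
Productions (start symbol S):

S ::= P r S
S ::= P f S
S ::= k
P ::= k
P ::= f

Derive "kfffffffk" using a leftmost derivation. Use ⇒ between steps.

S ⇒ PfS ⇒ kfS ⇒ kfPfS ⇒ kfffS ⇒ kfffPfS ⇒ kfffffS ⇒ kfffffPfS ⇒ kfffffffS ⇒ kfffffffk

S ⇒ PfS   [S ::= P f S]
PfS ⇒ kfS   [P ::= k]
kfS ⇒ kfPfS   [S ::= P f S]
kfPfS ⇒ kfffS   [P ::= f]
kfffS ⇒ kfffPfS   [S ::= P f S]
kfffPfS ⇒ kfffffS   [P ::= f]
kfffffS ⇒ kfffffPfS   [S ::= P f S]
kfffffPfS ⇒ kfffffffS   [P ::= f]
kfffffffS ⇒ kfffffffk   [S ::= k]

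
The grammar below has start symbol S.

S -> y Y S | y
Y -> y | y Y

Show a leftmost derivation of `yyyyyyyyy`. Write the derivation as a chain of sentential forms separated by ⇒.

S ⇒ yYS   [S -> y Y S]
yYS ⇒ yyS   [Y -> y]
yyS ⇒ yyyYS   [S -> y Y S]
yyyYS ⇒ yyyyS   [Y -> y]
yyyyS ⇒ yyyyyYS   [S -> y Y S]
yyyyyYS ⇒ yyyyyyYS   [Y -> y Y]
yyyyyyYS ⇒ yyyyyyyYS   [Y -> y Y]
yyyyyyyYS ⇒ yyyyyyyyS   [Y -> y]
yyyyyyyyS ⇒ yyyyyyyyy   [S -> y]

S⇒yYS⇒yyS⇒yyyYS⇒yyyyS⇒yyyyyYS⇒yyyyyyYS⇒yyyyyyyYS⇒yyyyyyyyS⇒yyyyyyyyy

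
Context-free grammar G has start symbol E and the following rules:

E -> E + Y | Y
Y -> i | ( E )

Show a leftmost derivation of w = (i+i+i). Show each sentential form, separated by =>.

E => Y => (E) => (E+Y) => (E+Y+Y) => (Y+Y+Y) => (i+Y+Y) => (i+i+Y) => (i+i+i)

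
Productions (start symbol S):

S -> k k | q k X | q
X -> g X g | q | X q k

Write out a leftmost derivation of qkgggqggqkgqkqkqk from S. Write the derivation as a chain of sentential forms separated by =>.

S=>qkX=>qkXqk=>qkXqkqk=>qkXqkqkqk=>qkgXgqkqkqk=>qkgXqkgqkqkqk=>qkggXgqkgqkqkqk=>qkgggXggqkgqkqkqk=>qkgggqggqkgqkqkqk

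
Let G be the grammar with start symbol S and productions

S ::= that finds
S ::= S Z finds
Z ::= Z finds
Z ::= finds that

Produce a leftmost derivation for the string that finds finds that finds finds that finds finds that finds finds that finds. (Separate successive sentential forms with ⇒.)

S ⇒ S Z finds   [S ::= S Z finds]
S Z finds ⇒ S Z finds Z finds   [S ::= S Z finds]
S Z finds Z finds ⇒ S Z finds Z finds Z finds   [S ::= S Z finds]
S Z finds Z finds Z finds ⇒ S Z finds Z finds Z finds Z finds   [S ::= S Z finds]
S Z finds Z finds Z finds Z finds ⇒ that finds Z finds Z finds Z finds Z finds   [S ::= that finds]
that finds Z finds Z finds Z finds Z finds ⇒ that finds finds that finds Z finds Z finds Z finds   [Z ::= finds that]
that finds finds that finds Z finds Z finds Z finds ⇒ that finds finds that finds finds that finds Z finds Z finds   [Z ::= finds that]
that finds finds that finds finds that finds Z finds Z finds ⇒ that finds finds that finds finds that finds finds that finds Z finds   [Z ::= finds that]
that finds finds that finds finds that finds finds that finds Z finds ⇒ that finds finds that finds finds that finds finds that finds finds that finds   [Z ::= finds that]

S ⇒ S Z finds ⇒ S Z finds Z finds ⇒ S Z finds Z finds Z finds ⇒ S Z finds Z finds Z finds Z finds ⇒ that finds Z finds Z finds Z finds Z finds ⇒ that finds finds that finds Z finds Z finds Z finds ⇒ that finds finds that finds finds that finds Z finds Z finds ⇒ that finds finds that finds finds that finds finds that finds Z finds ⇒ that finds finds that finds finds that finds finds that finds finds that finds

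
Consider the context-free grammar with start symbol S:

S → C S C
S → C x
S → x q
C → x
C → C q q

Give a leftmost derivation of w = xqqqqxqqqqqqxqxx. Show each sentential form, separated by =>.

S => CSC => CqqSC => CqqqqSC => xqqqqSC => xqqqqCSCC => xqqqqCqqSCC => xqqqqCqqqqSCC => xqqqqCqqqqqqSCC => xqqqqxqqqqqqSCC => xqqqqxqqqqqqxqCC => xqqqqxqqqqqqxqxC => xqqqqxqqqqqqxqxx

S => CSC   [S → C S C]
CSC => CqqSC   [C → C q q]
CqqSC => CqqqqSC   [C → C q q]
CqqqqSC => xqqqqSC   [C → x]
xqqqqSC => xqqqqCSCC   [S → C S C]
xqqqqCSCC => xqqqqCqqSCC   [C → C q q]
xqqqqCqqSCC => xqqqqCqqqqSCC   [C → C q q]
xqqqqCqqqqSCC => xqqqqCqqqqqqSCC   [C → C q q]
xqqqqCqqqqqqSCC => xqqqqxqqqqqqSCC   [C → x]
xqqqqxqqqqqqSCC => xqqqqxqqqqqqxqCC   [S → x q]
xqqqqxqqqqqqxqCC => xqqqqxqqqqqqxqxC   [C → x]
xqqqqxqqqqqqxqxC => xqqqqxqqqqqqxqxx   [C → x]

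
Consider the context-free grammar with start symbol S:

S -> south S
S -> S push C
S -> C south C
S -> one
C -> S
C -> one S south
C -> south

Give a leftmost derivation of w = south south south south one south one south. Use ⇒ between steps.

S ⇒ C south C   [S -> C south C]
C south C ⇒ S south C   [C -> S]
S south C ⇒ C south C south C   [S -> C south C]
C south C south C ⇒ south south C south C   [C -> south]
south south C south C ⇒ south south south south C   [C -> south]
south south south south C ⇒ south south south south one S south   [C -> one S south]
south south south south one S south ⇒ south south south south one south S south   [S -> south S]
south south south south one south S south ⇒ south south south south one south one south   [S -> one]

S ⇒ C south C ⇒ S south C ⇒ C south C south C ⇒ south south C south C ⇒ south south south south C ⇒ south south south south one S south ⇒ south south south south one south S south ⇒ south south south south one south one south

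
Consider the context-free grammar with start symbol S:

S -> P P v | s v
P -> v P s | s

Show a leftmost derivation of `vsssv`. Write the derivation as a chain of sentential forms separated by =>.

S=>PPv=>vPsPv=>vssPv=>vsssv

S => PPv   [S -> P P v]
PPv => vPsPv   [P -> v P s]
vPsPv => vssPv   [P -> s]
vssPv => vsssv   [P -> s]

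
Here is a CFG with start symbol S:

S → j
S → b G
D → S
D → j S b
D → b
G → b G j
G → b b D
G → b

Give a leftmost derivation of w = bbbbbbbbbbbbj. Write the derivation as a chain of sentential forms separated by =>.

S=>bG=>bbbD=>bbbS=>bbbbG=>bbbbbbD=>bbbbbbS=>bbbbbbbG=>bbbbbbbbGj=>bbbbbbbbbbDj=>bbbbbbbbbbSj=>bbbbbbbbbbbGj=>bbbbbbbbbbbbj

S => bG   [S → b G]
bG => bbbD   [G → b b D]
bbbD => bbbS   [D → S]
bbbS => bbbbG   [S → b G]
bbbbG => bbbbbbD   [G → b b D]
bbbbbbD => bbbbbbS   [D → S]
bbbbbbS => bbbbbbbG   [S → b G]
bbbbbbbG => bbbbbbbbGj   [G → b G j]
bbbbbbbbGj => bbbbbbbbbbDj   [G → b b D]
bbbbbbbbbbDj => bbbbbbbbbbSj   [D → S]
bbbbbbbbbbSj => bbbbbbbbbbbGj   [S → b G]
bbbbbbbbbbbGj => bbbbbbbbbbbbj   [G → b]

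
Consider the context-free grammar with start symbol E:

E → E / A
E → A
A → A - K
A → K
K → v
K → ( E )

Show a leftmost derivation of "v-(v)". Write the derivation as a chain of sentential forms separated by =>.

E => A   [E → A]
A => A-K   [A → A - K]
A-K => K-K   [A → K]
K-K => v-K   [K → v]
v-K => v-(E)   [K → ( E )]
v-(E) => v-(A)   [E → A]
v-(A) => v-(K)   [A → K]
v-(K) => v-(v)   [K → v]

E => A => A-K => K-K => v-K => v-(E) => v-(A) => v-(K) => v-(v)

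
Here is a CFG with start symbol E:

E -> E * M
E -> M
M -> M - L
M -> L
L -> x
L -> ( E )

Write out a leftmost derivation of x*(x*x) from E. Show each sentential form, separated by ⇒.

E⇒E*M⇒M*M⇒L*M⇒x*M⇒x*L⇒x*(E)⇒x*(E*M)⇒x*(M*M)⇒x*(L*M)⇒x*(x*M)⇒x*(x*L)⇒x*(x*x)

E ⇒ E*M   [E -> E * M]
E*M ⇒ M*M   [E -> M]
M*M ⇒ L*M   [M -> L]
L*M ⇒ x*M   [L -> x]
x*M ⇒ x*L   [M -> L]
x*L ⇒ x*(E)   [L -> ( E )]
x*(E) ⇒ x*(E*M)   [E -> E * M]
x*(E*M) ⇒ x*(M*M)   [E -> M]
x*(M*M) ⇒ x*(L*M)   [M -> L]
x*(L*M) ⇒ x*(x*M)   [L -> x]
x*(x*M) ⇒ x*(x*L)   [M -> L]
x*(x*L) ⇒ x*(x*x)   [L -> x]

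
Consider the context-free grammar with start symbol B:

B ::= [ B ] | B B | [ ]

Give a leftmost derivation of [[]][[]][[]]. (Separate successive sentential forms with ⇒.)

B ⇒ BB   [B ::= B B]
BB ⇒ [B]B   [B ::= [ B ]]
[B]B ⇒ [[]]B   [B ::= [ ]]
[[]]B ⇒ [[]]BB   [B ::= B B]
[[]]BB ⇒ [[]][B]B   [B ::= [ B ]]
[[]][B]B ⇒ [[]][[]]B   [B ::= [ ]]
[[]][[]]B ⇒ [[]][[]][B]   [B ::= [ B ]]
[[]][[]][B] ⇒ [[]][[]][[]]   [B ::= [ ]]

B⇒BB⇒[B]B⇒[[]]B⇒[[]]BB⇒[[]][B]B⇒[[]][[]]B⇒[[]][[]][B]⇒[[]][[]][[]]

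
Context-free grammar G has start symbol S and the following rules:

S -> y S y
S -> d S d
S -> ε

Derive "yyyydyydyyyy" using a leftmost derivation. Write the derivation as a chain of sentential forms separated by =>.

S => ySy   [S -> y S y]
ySy => yySyy   [S -> y S y]
yySyy => yyySyyy   [S -> y S y]
yyySyyy => yyyySyyyy   [S -> y S y]
yyyySyyyy => yyyydSdyyyy   [S -> d S d]
yyyydSdyyyy => yyyydySydyyyy   [S -> y S y]
yyyydySydyyyy => yyyydyydyyyy   [S -> ε]

S=>ySy=>yySyy=>yyySyyy=>yyyySyyyy=>yyyydSdyyyy=>yyyydySydyyyy=>yyyydyydyyyy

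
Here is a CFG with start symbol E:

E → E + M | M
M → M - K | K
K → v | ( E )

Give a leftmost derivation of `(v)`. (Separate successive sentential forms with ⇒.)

E⇒M⇒K⇒(E)⇒(M)⇒(K)⇒(v)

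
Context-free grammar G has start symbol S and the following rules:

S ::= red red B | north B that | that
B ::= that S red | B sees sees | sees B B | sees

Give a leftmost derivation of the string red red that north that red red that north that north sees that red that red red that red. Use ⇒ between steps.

S ⇒ red red B ⇒ red red that S red ⇒ red red that north B that red ⇒ red red that north that S red that red ⇒ red red that north that red red B red that red ⇒ red red that north that red red that S red red that red ⇒ red red that north that red red that north B that red red that red ⇒ red red that north that red red that north that S red that red red that red ⇒ red red that north that red red that north that north B that red that red red that red ⇒ red red that north that red red that north that north sees that red that red red that red

S ⇒ red red B   [S ::= red red B]
red red B ⇒ red red that S red   [B ::= that S red]
red red that S red ⇒ red red that north B that red   [S ::= north B that]
red red that north B that red ⇒ red red that north that S red that red   [B ::= that S red]
red red that north that S red that red ⇒ red red that north that red red B red that red   [S ::= red red B]
red red that north that red red B red that red ⇒ red red that north that red red that S red red that red   [B ::= that S red]
red red that north that red red that S red red that red ⇒ red red that north that red red that north B that red red that red   [S ::= north B that]
red red that north that red red that north B that red red that red ⇒ red red that north that red red that north that S red that red red that red   [B ::= that S red]
red red that north that red red that north that S red that red red that red ⇒ red red that north that red red that north that north B that red that red red that red   [S ::= north B that]
red red that north that red red that north that north B that red that red red that red ⇒ red red that north that red red that north that north sees that red that red red that red   [B ::= sees]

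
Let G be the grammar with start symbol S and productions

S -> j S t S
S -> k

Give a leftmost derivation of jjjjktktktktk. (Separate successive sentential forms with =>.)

S => jStS   [S -> j S t S]
jStS => jjStStS   [S -> j S t S]
jjStStS => jjjStStStS   [S -> j S t S]
jjjStStStS => jjjjStStStStS   [S -> j S t S]
jjjjStStStStS => jjjjktStStStS   [S -> k]
jjjjktStStStS => jjjjktktStStS   [S -> k]
jjjjktktStStS => jjjjktktktStS   [S -> k]
jjjjktktktStS => jjjjktktktktS   [S -> k]
jjjjktktktktS => jjjjktktktktk   [S -> k]

S => jStS => jjStStS => jjjStStStS => jjjjStStStStS => jjjjktStStStS => jjjjktktStStS => jjjjktktktStS => jjjjktktktktS => jjjjktktktktk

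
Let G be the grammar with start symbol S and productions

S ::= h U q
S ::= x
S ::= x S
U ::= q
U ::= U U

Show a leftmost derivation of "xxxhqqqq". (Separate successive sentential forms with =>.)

S=>xS=>xxS=>xxxS=>xxxhUq=>xxxhUUq=>xxxhUUUq=>xxxhqUUq=>xxxhqqUq=>xxxhqqqq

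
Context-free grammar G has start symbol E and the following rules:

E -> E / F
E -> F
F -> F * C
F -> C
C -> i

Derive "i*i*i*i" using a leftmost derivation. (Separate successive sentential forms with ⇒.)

E ⇒ F   [E -> F]
F ⇒ F*C   [F -> F * C]
F*C ⇒ F*C*C   [F -> F * C]
F*C*C ⇒ F*C*C*C   [F -> F * C]
F*C*C*C ⇒ C*C*C*C   [F -> C]
C*C*C*C ⇒ i*C*C*C   [C -> i]
i*C*C*C ⇒ i*i*C*C   [C -> i]
i*i*C*C ⇒ i*i*i*C   [C -> i]
i*i*i*C ⇒ i*i*i*i   [C -> i]

E ⇒ F ⇒ F*C ⇒ F*C*C ⇒ F*C*C*C ⇒ C*C*C*C ⇒ i*C*C*C ⇒ i*i*C*C ⇒ i*i*i*C ⇒ i*i*i*i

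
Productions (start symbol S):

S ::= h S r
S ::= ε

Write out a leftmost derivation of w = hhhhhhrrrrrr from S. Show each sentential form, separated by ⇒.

S⇒hSr⇒hhSrr⇒hhhSrrr⇒hhhhSrrrr⇒hhhhhSrrrrr⇒hhhhhhSrrrrrr⇒hhhhhhrrrrrr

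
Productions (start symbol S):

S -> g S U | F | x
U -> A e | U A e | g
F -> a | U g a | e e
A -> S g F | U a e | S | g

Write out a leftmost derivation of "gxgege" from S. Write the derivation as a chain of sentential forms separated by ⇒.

S ⇒ gSU   [S -> g S U]
gSU ⇒ gxU   [S -> x]
gxU ⇒ gxUAe   [U -> U A e]
gxUAe ⇒ gxAeAe   [U -> A e]
gxAeAe ⇒ gxgeAe   [A -> g]
gxgeAe ⇒ gxgege   [A -> g]

S⇒gSU⇒gxU⇒gxUAe⇒gxAeAe⇒gxgeAe⇒gxgege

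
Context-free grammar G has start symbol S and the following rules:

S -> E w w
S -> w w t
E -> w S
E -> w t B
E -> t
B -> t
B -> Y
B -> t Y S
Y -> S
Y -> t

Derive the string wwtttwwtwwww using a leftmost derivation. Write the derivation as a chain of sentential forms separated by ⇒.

S ⇒ Eww ⇒ wSww ⇒ wEwwww ⇒ wwtBwwww ⇒ wwttYSwwww ⇒ wwtttSwwww ⇒ wwtttwwtwwww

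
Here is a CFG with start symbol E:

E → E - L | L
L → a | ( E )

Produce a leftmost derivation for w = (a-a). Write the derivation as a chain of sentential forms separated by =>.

E => L => (E) => (E-L) => (L-L) => (a-L) => (a-a)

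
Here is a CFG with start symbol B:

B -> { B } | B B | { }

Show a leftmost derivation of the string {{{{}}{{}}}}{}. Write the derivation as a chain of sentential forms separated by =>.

B => BB   [B -> B B]
BB => {B}B   [B -> { B }]
{B}B => {{B}}B   [B -> { B }]
{{B}}B => {{BB}}B   [B -> B B]
{{BB}}B => {{{B}B}}B   [B -> { B }]
{{{B}B}}B => {{{{}}B}}B   [B -> { }]
{{{{}}B}}B => {{{{}}{B}}}B   [B -> { B }]
{{{{}}{B}}}B => {{{{}}{{}}}}B   [B -> { }]
{{{{}}{{}}}}B => {{{{}}{{}}}}{}   [B -> { }]

B => BB => {B}B => {{B}}B => {{BB}}B => {{{B}B}}B => {{{{}}B}}B => {{{{}}{B}}}B => {{{{}}{{}}}}B => {{{{}}{{}}}}{}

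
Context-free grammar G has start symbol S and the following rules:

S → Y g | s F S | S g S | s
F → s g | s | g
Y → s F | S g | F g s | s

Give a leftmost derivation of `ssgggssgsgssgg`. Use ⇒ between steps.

S ⇒ SgS ⇒ YggS ⇒ sFggS ⇒ ssgggS ⇒ ssgggsFS ⇒ ssgggssgS ⇒ ssgggssgsFS ⇒ ssgggssgsgS ⇒ ssgggssgsgYg ⇒ ssgggssgsgsFg ⇒ ssgggssgsgssgg

S ⇒ SgS   [S → S g S]
SgS ⇒ YggS   [S → Y g]
YggS ⇒ sFggS   [Y → s F]
sFggS ⇒ ssgggS   [F → s g]
ssgggS ⇒ ssgggsFS   [S → s F S]
ssgggsFS ⇒ ssgggssgS   [F → s g]
ssgggssgS ⇒ ssgggssgsFS   [S → s F S]
ssgggssgsFS ⇒ ssgggssgsgS   [F → g]
ssgggssgsgS ⇒ ssgggssgsgYg   [S → Y g]
ssgggssgsgYg ⇒ ssgggssgsgsFg   [Y → s F]
ssgggssgsgsFg ⇒ ssgggssgsgssgg   [F → s g]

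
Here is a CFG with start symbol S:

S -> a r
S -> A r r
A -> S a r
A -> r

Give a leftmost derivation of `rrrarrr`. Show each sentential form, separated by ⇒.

S ⇒ Arr ⇒ Sarrr ⇒ Arrarrr ⇒ rrrarrr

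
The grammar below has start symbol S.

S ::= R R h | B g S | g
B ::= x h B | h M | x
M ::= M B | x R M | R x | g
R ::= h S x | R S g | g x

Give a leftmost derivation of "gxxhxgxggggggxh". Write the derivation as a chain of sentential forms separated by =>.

S => RRh   [S ::= R R h]
RRh => RSgRh   [R ::= R S g]
RSgRh => RSgSgRh   [R ::= R S g]
RSgSgRh => gxSgSgRh   [R ::= g x]
gxSgSgRh => gxBgSgSgRh   [S ::= B g S]
gxBgSgSgRh => gxxhBgSgSgRh   [B ::= x h B]
gxxhBgSgSgRh => gxxhxgSgSgRh   [B ::= x]
gxxhxgSgSgRh => gxxhxgBgSgSgRh   [S ::= B g S]
gxxhxgBgSgSgRh => gxxhxgxgSgSgRh   [B ::= x]
gxxhxgxgSgSgRh => gxxhxgxgggSgRh   [S ::= g]
gxxhxgxgggSgRh => gxxhxgxgggggRh   [S ::= g]
gxxhxgxgggggRh => gxxhxgxggggggxh   [R ::= g x]

S => RRh => RSgRh => RSgSgRh => gxSgSgRh => gxBgSgSgRh => gxxhBgSgSgRh => gxxhxgSgSgRh => gxxhxgBgSgSgRh => gxxhxgxgSgSgRh => gxxhxgxgggSgRh => gxxhxgxgggggRh => gxxhxgxggggggxh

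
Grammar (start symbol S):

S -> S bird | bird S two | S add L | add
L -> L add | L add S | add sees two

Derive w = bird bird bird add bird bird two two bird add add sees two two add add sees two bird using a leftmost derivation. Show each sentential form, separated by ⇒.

S ⇒ S bird   [S -> S bird]
S bird ⇒ S add L bird   [S -> S add L]
S add L bird ⇒ bird S two add L bird   [S -> bird S two]
bird S two add L bird ⇒ bird S add L two add L bird   [S -> S add L]
bird S add L two add L bird ⇒ bird S bird add L two add L bird   [S -> S bird]
bird S bird add L two add L bird ⇒ bird bird S two bird add L two add L bird   [S -> bird S two]
bird bird S two bird add L two add L bird ⇒ bird bird bird S two two bird add L two add L bird   [S -> bird S two]
bird bird bird S two two bird add L two add L bird ⇒ bird bird bird S bird two two bird add L two add L bird   [S -> S bird]
bird bird bird S bird two two bird add L two add L bird ⇒ bird bird bird S bird bird two two bird add L two add L bird   [S -> S bird]
bird bird bird S bird bird two two bird add L two add L bird ⇒ bird bird bird add bird bird two two bird add L two add L bird   [S -> add]
bird bird bird add bird bird two two bird add L two add L bird ⇒ bird bird bird add bird bird two two bird add add sees two two add L bird   [L -> add sees two]
bird bird bird add bird bird two two bird add add sees two two add L bird ⇒ bird bird bird add bird bird two two bird add add sees two two add add sees two bird   [L -> add sees two]

S ⇒ S bird ⇒ S add L bird ⇒ bird S two add L bird ⇒ bird S add L two add L bird ⇒ bird S bird add L two add L bird ⇒ bird bird S two bird add L two add L bird ⇒ bird bird bird S two two bird add L two add L bird ⇒ bird bird bird S bird two two bird add L two add L bird ⇒ bird bird bird S bird bird two two bird add L two add L bird ⇒ bird bird bird add bird bird two two bird add L two add L bird ⇒ bird bird bird add bird bird two two bird add add sees two two add L bird ⇒ bird bird bird add bird bird two two bird add add sees two two add add sees two bird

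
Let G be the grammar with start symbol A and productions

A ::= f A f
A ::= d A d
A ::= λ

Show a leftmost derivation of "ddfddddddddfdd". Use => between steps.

A=>dAd=>ddAdd=>ddfAfdd=>ddfdAdfdd=>ddfddAddfdd=>ddfdddAdddfdd=>ddfddddAddddfdd=>ddfddddddddfdd

A => dAd   [A ::= d A d]
dAd => ddAdd   [A ::= d A d]
ddAdd => ddfAfdd   [A ::= f A f]
ddfAfdd => ddfdAdfdd   [A ::= d A d]
ddfdAdfdd => ddfddAddfdd   [A ::= d A d]
ddfddAddfdd => ddfdddAdddfdd   [A ::= d A d]
ddfdddAdddfdd => ddfddddAddddfdd   [A ::= d A d]
ddfddddAddddfdd => ddfddddddddfdd   [A ::= λ]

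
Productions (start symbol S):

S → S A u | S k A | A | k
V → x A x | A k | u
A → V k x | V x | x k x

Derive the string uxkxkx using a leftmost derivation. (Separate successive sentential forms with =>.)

S => SkA   [S → S k A]
SkA => AkA   [S → A]
AkA => VxkA   [A → V x]
VxkA => uxkA   [V → u]
uxkA => uxkxkx   [A → x k x]

S => SkA => AkA => VxkA => uxkA => uxkxkx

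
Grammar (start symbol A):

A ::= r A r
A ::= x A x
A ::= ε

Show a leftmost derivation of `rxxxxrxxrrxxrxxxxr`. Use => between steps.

A => rAr   [A ::= r A r]
rAr => rxAxr   [A ::= x A x]
rxAxr => rxxAxxr   [A ::= x A x]
rxxAxxr => rxxxAxxxr   [A ::= x A x]
rxxxAxxxr => rxxxxAxxxxr   [A ::= x A x]
rxxxxAxxxxr => rxxxxrArxxxxr   [A ::= r A r]
rxxxxrArxxxxr => rxxxxrxAxrxxxxr   [A ::= x A x]
rxxxxrxAxrxxxxr => rxxxxrxxAxxrxxxxr   [A ::= x A x]
rxxxxrxxAxxrxxxxr => rxxxxrxxrArxxrxxxxr   [A ::= r A r]
rxxxxrxxrArxxrxxxxr => rxxxxrxxrrxxrxxxxr   [A ::= ε]

A => rAr => rxAxr => rxxAxxr => rxxxAxxxr => rxxxxAxxxxr => rxxxxrArxxxxr => rxxxxrxAxrxxxxr => rxxxxrxxAxxrxxxxr => rxxxxrxxrArxxrxxxxr => rxxxxrxxrrxxrxxxxr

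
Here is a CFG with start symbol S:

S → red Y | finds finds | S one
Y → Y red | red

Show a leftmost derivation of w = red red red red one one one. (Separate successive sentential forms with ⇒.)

S ⇒ S one ⇒ S one one ⇒ S one one one ⇒ red Y one one one ⇒ red Y red one one one ⇒ red Y red red one one one ⇒ red red red red one one one

S ⇒ S one   [S → S one]
S one ⇒ S one one   [S → S one]
S one one ⇒ S one one one   [S → S one]
S one one one ⇒ red Y one one one   [S → red Y]
red Y one one one ⇒ red Y red one one one   [Y → Y red]
red Y red one one one ⇒ red Y red red one one one   [Y → Y red]
red Y red red one one one ⇒ red red red red one one one   [Y → red]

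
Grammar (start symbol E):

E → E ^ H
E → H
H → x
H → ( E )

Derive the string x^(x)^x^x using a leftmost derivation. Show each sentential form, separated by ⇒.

E ⇒ E^H   [E → E ^ H]
E^H ⇒ E^H^H   [E → E ^ H]
E^H^H ⇒ E^H^H^H   [E → E ^ H]
E^H^H^H ⇒ H^H^H^H   [E → H]
H^H^H^H ⇒ x^H^H^H   [H → x]
x^H^H^H ⇒ x^(E)^H^H   [H → ( E )]
x^(E)^H^H ⇒ x^(H)^H^H   [E → H]
x^(H)^H^H ⇒ x^(x)^H^H   [H → x]
x^(x)^H^H ⇒ x^(x)^x^H   [H → x]
x^(x)^x^H ⇒ x^(x)^x^x   [H → x]

E⇒E^H⇒E^H^H⇒E^H^H^H⇒H^H^H^H⇒x^H^H^H⇒x^(E)^H^H⇒x^(H)^H^H⇒x^(x)^H^H⇒x^(x)^x^H⇒x^(x)^x^x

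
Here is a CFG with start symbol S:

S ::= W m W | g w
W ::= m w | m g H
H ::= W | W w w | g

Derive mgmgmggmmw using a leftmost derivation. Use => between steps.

S => WmW => mgHmW => mgWmW => mgmgHmW => mgmgWmW => mgmgmgHmW => mgmgmggmW => mgmgmggmmw

S => WmW   [S ::= W m W]
WmW => mgHmW   [W ::= m g H]
mgHmW => mgWmW   [H ::= W]
mgWmW => mgmgHmW   [W ::= m g H]
mgmgHmW => mgmgWmW   [H ::= W]
mgmgWmW => mgmgmgHmW   [W ::= m g H]
mgmgmgHmW => mgmgmggmW   [H ::= g]
mgmgmggmW => mgmgmggmmw   [W ::= m w]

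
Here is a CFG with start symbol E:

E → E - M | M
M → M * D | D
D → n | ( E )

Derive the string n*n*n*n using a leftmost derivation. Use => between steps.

E => M => M*D => M*D*D => M*D*D*D => D*D*D*D => n*D*D*D => n*n*D*D => n*n*n*D => n*n*n*n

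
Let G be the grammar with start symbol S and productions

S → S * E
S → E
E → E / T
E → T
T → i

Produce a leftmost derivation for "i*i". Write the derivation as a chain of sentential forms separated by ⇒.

S ⇒ S*E ⇒ E*E ⇒ T*E ⇒ i*E ⇒ i*T ⇒ i*i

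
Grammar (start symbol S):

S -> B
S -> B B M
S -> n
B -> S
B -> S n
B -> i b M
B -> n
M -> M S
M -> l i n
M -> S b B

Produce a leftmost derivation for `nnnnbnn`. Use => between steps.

S => BBM => SnBM => nnBM => nnnM => nnnMS => nnnSbBS => nnnnbBS => nnnnbnS => nnnnbnn

S => BBM   [S -> B B M]
BBM => SnBM   [B -> S n]
SnBM => nnBM   [S -> n]
nnBM => nnnM   [B -> n]
nnnM => nnnMS   [M -> M S]
nnnMS => nnnSbBS   [M -> S b B]
nnnSbBS => nnnnbBS   [S -> n]
nnnnbBS => nnnnbnS   [B -> n]
nnnnbnS => nnnnbnn   [S -> n]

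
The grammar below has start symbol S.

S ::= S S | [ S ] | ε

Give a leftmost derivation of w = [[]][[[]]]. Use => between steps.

S=>SS=>[S]S=>[[S]]S=>[[]]S=>[[]][S]=>[[]][SS]=>[[]][SSS]=>[[]][[S]SS]=>[[]][[[S]]SS]=>[[]][[[]]SS]=>[[]][[[]]S]=>[[]][[[]]]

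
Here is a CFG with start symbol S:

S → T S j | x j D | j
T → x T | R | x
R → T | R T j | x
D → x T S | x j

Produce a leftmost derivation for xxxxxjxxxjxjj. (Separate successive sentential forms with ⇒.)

S⇒TSj⇒xTSj⇒xxTSj⇒xxxTSj⇒xxxxSj⇒xxxxxjDj⇒xxxxxjxTSj⇒xxxxxjxxSj⇒xxxxxjxxxjDj⇒xxxxxjxxxjxjj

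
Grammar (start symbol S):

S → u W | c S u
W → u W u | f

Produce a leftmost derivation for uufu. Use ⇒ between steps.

S ⇒ uW ⇒ uuWu ⇒ uufu

S ⇒ uW   [S → u W]
uW ⇒ uuWu   [W → u W u]
uuWu ⇒ uufu   [W → f]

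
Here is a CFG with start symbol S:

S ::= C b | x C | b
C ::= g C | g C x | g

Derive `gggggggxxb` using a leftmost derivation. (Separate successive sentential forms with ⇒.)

S ⇒ Cb   [S ::= C b]
Cb ⇒ gCxb   [C ::= g C x]
gCxb ⇒ ggCxxb   [C ::= g C x]
ggCxxb ⇒ gggCxxb   [C ::= g C]
gggCxxb ⇒ ggggCxxb   [C ::= g C]
ggggCxxb ⇒ gggggCxxb   [C ::= g C]
gggggCxxb ⇒ ggggggCxxb   [C ::= g C]
ggggggCxxb ⇒ gggggggxxb   [C ::= g]

S⇒Cb⇒gCxb⇒ggCxxb⇒gggCxxb⇒ggggCxxb⇒gggggCxxb⇒ggggggCxxb⇒gggggggxxb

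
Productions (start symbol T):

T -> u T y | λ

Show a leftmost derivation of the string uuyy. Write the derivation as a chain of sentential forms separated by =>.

T => uTy   [T -> u T y]
uTy => uuTyy   [T -> u T y]
uuTyy => uuyy   [T -> λ]

T => uTy => uuTyy => uuyy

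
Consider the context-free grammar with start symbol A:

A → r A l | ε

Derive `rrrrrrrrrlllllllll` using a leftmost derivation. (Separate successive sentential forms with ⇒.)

A ⇒ rAl   [A → r A l]
rAl ⇒ rrAll   [A → r A l]
rrAll ⇒ rrrAlll   [A → r A l]
rrrAlll ⇒ rrrrAllll   [A → r A l]
rrrrAllll ⇒ rrrrrAlllll   [A → r A l]
rrrrrAlllll ⇒ rrrrrrAllllll   [A → r A l]
rrrrrrAllllll ⇒ rrrrrrrAlllllll   [A → r A l]
rrrrrrrAlllllll ⇒ rrrrrrrrAllllllll   [A → r A l]
rrrrrrrrAllllllll ⇒ rrrrrrrrrAlllllllll   [A → r A l]
rrrrrrrrrAlllllllll ⇒ rrrrrrrrrlllllllll   [A → ε]

A ⇒ rAl ⇒ rrAll ⇒ rrrAlll ⇒ rrrrAllll ⇒ rrrrrAlllll ⇒ rrrrrrAllllll ⇒ rrrrrrrAlllllll ⇒ rrrrrrrrAllllllll ⇒ rrrrrrrrrAlllllllll ⇒ rrrrrrrrrlllllllll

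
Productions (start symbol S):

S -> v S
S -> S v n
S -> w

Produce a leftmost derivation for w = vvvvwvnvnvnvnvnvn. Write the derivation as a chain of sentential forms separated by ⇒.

S ⇒ vS   [S -> v S]
vS ⇒ vSvn   [S -> S v n]
vSvn ⇒ vSvnvn   [S -> S v n]
vSvnvn ⇒ vvSvnvn   [S -> v S]
vvSvnvn ⇒ vvSvnvnvn   [S -> S v n]
vvSvnvnvn ⇒ vvSvnvnvnvn   [S -> S v n]
vvSvnvnvnvn ⇒ vvvSvnvnvnvn   [S -> v S]
vvvSvnvnvnvn ⇒ vvvvSvnvnvnvn   [S -> v S]
vvvvSvnvnvnvn ⇒ vvvvSvnvnvnvnvn   [S -> S v n]
vvvvSvnvnvnvnvn ⇒ vvvvSvnvnvnvnvnvn   [S -> S v n]
vvvvSvnvnvnvnvnvn ⇒ vvvvwvnvnvnvnvnvn   [S -> w]

S⇒vS⇒vSvn⇒vSvnvn⇒vvSvnvn⇒vvSvnvnvn⇒vvSvnvnvnvn⇒vvvSvnvnvnvn⇒vvvvSvnvnvnvn⇒vvvvSvnvnvnvnvn⇒vvvvSvnvnvnvnvnvn⇒vvvvwvnvnvnvnvnvn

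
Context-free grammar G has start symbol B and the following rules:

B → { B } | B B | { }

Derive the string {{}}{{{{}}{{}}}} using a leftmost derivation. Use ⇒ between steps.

B ⇒ BB   [B → B B]
BB ⇒ {B}B   [B → { B }]
{B}B ⇒ {{}}B   [B → { }]
{{}}B ⇒ {{}}{B}   [B → { B }]
{{}}{B} ⇒ {{}}{{B}}   [B → { B }]
{{}}{{B}} ⇒ {{}}{{BB}}   [B → B B]
{{}}{{BB}} ⇒ {{}}{{{B}B}}   [B → { B }]
{{}}{{{B}B}} ⇒ {{}}{{{{}}B}}   [B → { }]
{{}}{{{{}}B}} ⇒ {{}}{{{{}}{B}}}   [B → { B }]
{{}}{{{{}}{B}}} ⇒ {{}}{{{{}}{{}}}}   [B → { }]

B ⇒ BB ⇒ {B}B ⇒ {{}}B ⇒ {{}}{B} ⇒ {{}}{{B}} ⇒ {{}}{{BB}} ⇒ {{}}{{{B}B}} ⇒ {{}}{{{{}}B}} ⇒ {{}}{{{{}}{B}}} ⇒ {{}}{{{{}}{{}}}}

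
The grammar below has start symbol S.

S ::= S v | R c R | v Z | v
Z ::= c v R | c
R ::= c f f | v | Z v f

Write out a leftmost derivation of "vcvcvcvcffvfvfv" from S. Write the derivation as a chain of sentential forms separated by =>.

S => Sv => vZv => vcvRv => vcvZvfv => vcvcvRvfv => vcvcvZvfvfv => vcvcvcvRvfvfv => vcvcvcvcffvfvfv

S => Sv   [S ::= S v]
Sv => vZv   [S ::= v Z]
vZv => vcvRv   [Z ::= c v R]
vcvRv => vcvZvfv   [R ::= Z v f]
vcvZvfv => vcvcvRvfv   [Z ::= c v R]
vcvcvRvfv => vcvcvZvfvfv   [R ::= Z v f]
vcvcvZvfvfv => vcvcvcvRvfvfv   [Z ::= c v R]
vcvcvcvRvfvfv => vcvcvcvcffvfvfv   [R ::= c f f]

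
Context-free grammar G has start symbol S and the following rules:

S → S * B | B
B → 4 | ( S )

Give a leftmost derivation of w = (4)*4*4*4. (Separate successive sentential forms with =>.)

S=>S*B=>S*B*B=>S*B*B*B=>B*B*B*B=>(S)*B*B*B=>(B)*B*B*B=>(4)*B*B*B=>(4)*4*B*B=>(4)*4*4*B=>(4)*4*4*4

S => S*B   [S → S * B]
S*B => S*B*B   [S → S * B]
S*B*B => S*B*B*B   [S → S * B]
S*B*B*B => B*B*B*B   [S → B]
B*B*B*B => (S)*B*B*B   [B → ( S )]
(S)*B*B*B => (B)*B*B*B   [S → B]
(B)*B*B*B => (4)*B*B*B   [B → 4]
(4)*B*B*B => (4)*4*B*B   [B → 4]
(4)*4*B*B => (4)*4*4*B   [B → 4]
(4)*4*4*B => (4)*4*4*4   [B → 4]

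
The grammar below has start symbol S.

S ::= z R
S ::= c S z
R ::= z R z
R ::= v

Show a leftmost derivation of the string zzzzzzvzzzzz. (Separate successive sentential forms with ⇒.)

S ⇒ zR   [S ::= z R]
zR ⇒ zzRz   [R ::= z R z]
zzRz ⇒ zzzRzz   [R ::= z R z]
zzzRzz ⇒ zzzzRzzz   [R ::= z R z]
zzzzRzzz ⇒ zzzzzRzzzz   [R ::= z R z]
zzzzzRzzzz ⇒ zzzzzzRzzzzz   [R ::= z R z]
zzzzzzRzzzzz ⇒ zzzzzzvzzzzz   [R ::= v]

S⇒zR⇒zzRz⇒zzzRzz⇒zzzzRzzz⇒zzzzzRzzzz⇒zzzzzzRzzzzz⇒zzzzzzvzzzzz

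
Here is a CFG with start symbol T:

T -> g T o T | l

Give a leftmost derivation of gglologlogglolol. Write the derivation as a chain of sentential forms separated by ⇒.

T ⇒ gToT ⇒ ggToToT ⇒ ggloToT ⇒ ggloloT ⇒ gglologToT ⇒ gglologloT ⇒ gglologlogToT ⇒ gglologloggToToT ⇒ gglologloggloToT ⇒ gglologloggloloT ⇒ gglologlogglolol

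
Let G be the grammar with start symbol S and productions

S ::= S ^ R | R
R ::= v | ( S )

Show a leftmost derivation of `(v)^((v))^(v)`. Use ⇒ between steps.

S⇒S^R⇒S^R^R⇒R^R^R⇒(S)^R^R⇒(R)^R^R⇒(v)^R^R⇒(v)^(S)^R⇒(v)^(R)^R⇒(v)^((S))^R⇒(v)^((R))^R⇒(v)^((v))^R⇒(v)^((v))^(S)⇒(v)^((v))^(R)⇒(v)^((v))^(v)

S ⇒ S^R   [S ::= S ^ R]
S^R ⇒ S^R^R   [S ::= S ^ R]
S^R^R ⇒ R^R^R   [S ::= R]
R^R^R ⇒ (S)^R^R   [R ::= ( S )]
(S)^R^R ⇒ (R)^R^R   [S ::= R]
(R)^R^R ⇒ (v)^R^R   [R ::= v]
(v)^R^R ⇒ (v)^(S)^R   [R ::= ( S )]
(v)^(S)^R ⇒ (v)^(R)^R   [S ::= R]
(v)^(R)^R ⇒ (v)^((S))^R   [R ::= ( S )]
(v)^((S))^R ⇒ (v)^((R))^R   [S ::= R]
(v)^((R))^R ⇒ (v)^((v))^R   [R ::= v]
(v)^((v))^R ⇒ (v)^((v))^(S)   [R ::= ( S )]
(v)^((v))^(S) ⇒ (v)^((v))^(R)   [S ::= R]
(v)^((v))^(R) ⇒ (v)^((v))^(v)   [R ::= v]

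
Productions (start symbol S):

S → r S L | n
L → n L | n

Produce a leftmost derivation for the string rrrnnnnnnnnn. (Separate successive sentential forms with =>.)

S => rSL   [S → r S L]
rSL => rrSLL   [S → r S L]
rrSLL => rrrSLLL   [S → r S L]
rrrSLLL => rrrnLLL   [S → n]
rrrnLLL => rrrnnLL   [L → n]
rrrnnLL => rrrnnnLL   [L → n L]
rrrnnnLL => rrrnnnnL   [L → n]
rrrnnnnL => rrrnnnnnL   [L → n L]
rrrnnnnnL => rrrnnnnnnL   [L → n L]
rrrnnnnnnL => rrrnnnnnnnL   [L → n L]
rrrnnnnnnnL => rrrnnnnnnnnL   [L → n L]
rrrnnnnnnnnL => rrrnnnnnnnnn   [L → n]

S => rSL => rrSLL => rrrSLLL => rrrnLLL => rrrnnLL => rrrnnnLL => rrrnnnnL => rrrnnnnnL => rrrnnnnnnL => rrrnnnnnnnL => rrrnnnnnnnnL => rrrnnnnnnnnn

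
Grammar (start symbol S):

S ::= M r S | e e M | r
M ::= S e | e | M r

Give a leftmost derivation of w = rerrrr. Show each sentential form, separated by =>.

S => MrS => MrrS => MrrrS => SerrrS => rerrrS => rerrrr

S => MrS   [S ::= M r S]
MrS => MrrS   [M ::= M r]
MrrS => MrrrS   [M ::= M r]
MrrrS => SerrrS   [M ::= S e]
SerrrS => rerrrS   [S ::= r]
rerrrS => rerrrr   [S ::= r]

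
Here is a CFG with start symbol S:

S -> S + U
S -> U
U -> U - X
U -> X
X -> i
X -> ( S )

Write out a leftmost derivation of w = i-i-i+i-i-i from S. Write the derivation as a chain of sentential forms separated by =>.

S => S+U   [S -> S + U]
S+U => U+U   [S -> U]
U+U => U-X+U   [U -> U - X]
U-X+U => U-X-X+U   [U -> U - X]
U-X-X+U => X-X-X+U   [U -> X]
X-X-X+U => i-X-X+U   [X -> i]
i-X-X+U => i-i-X+U   [X -> i]
i-i-X+U => i-i-i+U   [X -> i]
i-i-i+U => i-i-i+U-X   [U -> U - X]
i-i-i+U-X => i-i-i+U-X-X   [U -> U - X]
i-i-i+U-X-X => i-i-i+X-X-X   [U -> X]
i-i-i+X-X-X => i-i-i+i-X-X   [X -> i]
i-i-i+i-X-X => i-i-i+i-i-X   [X -> i]
i-i-i+i-i-X => i-i-i+i-i-i   [X -> i]

S => S+U => U+U => U-X+U => U-X-X+U => X-X-X+U => i-X-X+U => i-i-X+U => i-i-i+U => i-i-i+U-X => i-i-i+U-X-X => i-i-i+X-X-X => i-i-i+i-X-X => i-i-i+i-i-X => i-i-i+i-i-i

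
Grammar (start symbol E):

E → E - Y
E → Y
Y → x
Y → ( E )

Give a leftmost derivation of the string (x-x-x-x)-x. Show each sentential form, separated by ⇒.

E⇒E-Y⇒Y-Y⇒(E)-Y⇒(E-Y)-Y⇒(E-Y-Y)-Y⇒(E-Y-Y-Y)-Y⇒(Y-Y-Y-Y)-Y⇒(x-Y-Y-Y)-Y⇒(x-x-Y-Y)-Y⇒(x-x-x-Y)-Y⇒(x-x-x-x)-Y⇒(x-x-x-x)-x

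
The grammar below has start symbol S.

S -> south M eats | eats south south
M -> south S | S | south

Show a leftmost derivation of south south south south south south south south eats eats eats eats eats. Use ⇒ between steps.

S ⇒ south M eats ⇒ south south S eats ⇒ south south south M eats eats ⇒ south south south south S eats eats ⇒ south south south south south M eats eats eats ⇒ south south south south south S eats eats eats ⇒ south south south south south south M eats eats eats eats ⇒ south south south south south south S eats eats eats eats ⇒ south south south south south south south M eats eats eats eats eats ⇒ south south south south south south south south eats eats eats eats eats

S ⇒ south M eats   [S -> south M eats]
south M eats ⇒ south south S eats   [M -> south S]
south south S eats ⇒ south south south M eats eats   [S -> south M eats]
south south south M eats eats ⇒ south south south south S eats eats   [M -> south S]
south south south south S eats eats ⇒ south south south south south M eats eats eats   [S -> south M eats]
south south south south south M eats eats eats ⇒ south south south south south S eats eats eats   [M -> S]
south south south south south S eats eats eats ⇒ south south south south south south M eats eats eats eats   [S -> south M eats]
south south south south south south M eats eats eats eats ⇒ south south south south south south S eats eats eats eats   [M -> S]
south south south south south south S eats eats eats eats ⇒ south south south south south south south M eats eats eats eats eats   [S -> south M eats]
south south south south south south south M eats eats eats eats eats ⇒ south south south south south south south south eats eats eats eats eats   [M -> south]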